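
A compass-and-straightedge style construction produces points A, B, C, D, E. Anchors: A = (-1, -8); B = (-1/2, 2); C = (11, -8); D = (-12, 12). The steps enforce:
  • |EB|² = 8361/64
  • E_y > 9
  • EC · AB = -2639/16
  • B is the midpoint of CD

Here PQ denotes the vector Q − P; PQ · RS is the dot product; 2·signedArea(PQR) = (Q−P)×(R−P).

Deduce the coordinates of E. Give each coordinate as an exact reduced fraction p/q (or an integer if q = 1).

1. E_x = -73/8  [line -1/2·x + -10·y + 1447/16 = 0 ∩ |EB|² = 8361/64]
2. E_y = 19/2  [line -1/2·x + -10·y + 1447/16 = 0 ∩ |EB|² = 8361/64]
   → E = (-73/8, 19/2)

E = (-73/8, 19/2)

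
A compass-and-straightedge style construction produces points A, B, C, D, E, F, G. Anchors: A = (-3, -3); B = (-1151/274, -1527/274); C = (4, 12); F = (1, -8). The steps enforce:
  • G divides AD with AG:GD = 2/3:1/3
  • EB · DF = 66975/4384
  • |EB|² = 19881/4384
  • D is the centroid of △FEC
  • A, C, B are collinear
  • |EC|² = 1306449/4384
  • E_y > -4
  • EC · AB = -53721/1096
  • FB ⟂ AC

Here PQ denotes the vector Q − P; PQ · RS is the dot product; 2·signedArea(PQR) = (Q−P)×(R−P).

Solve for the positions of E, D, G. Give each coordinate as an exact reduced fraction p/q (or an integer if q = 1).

1. E_x = -3617/1096  [line 329/274·x + 705/274·y + 14617/1096 = 0 ∩ |EC|² = 1306449/4384]
2. E_y = -3993/1096  [line 329/274·x + 705/274·y + 14617/1096 = 0 ∩ |EC|² = 1306449/4384]
   → E = (-3617/1096, -3993/1096)
3. D_x = 621/1096  [D is the centroid of △FEC]
4. D_y = 391/3288  [D is the centroid of △FEC]
   → D = (621/1096, 391/3288)
5. G_x = -341/548  [G divides AD with AG:GD = 2/3:1/3]
6. G_y = -4541/4932  [G divides AD with AG:GD = 2/3:1/3]
   → G = (-341/548, -4541/4932)

D = (621/1096, 391/3288)
E = (-3617/1096, -3993/1096)
G = (-341/548, -4541/4932)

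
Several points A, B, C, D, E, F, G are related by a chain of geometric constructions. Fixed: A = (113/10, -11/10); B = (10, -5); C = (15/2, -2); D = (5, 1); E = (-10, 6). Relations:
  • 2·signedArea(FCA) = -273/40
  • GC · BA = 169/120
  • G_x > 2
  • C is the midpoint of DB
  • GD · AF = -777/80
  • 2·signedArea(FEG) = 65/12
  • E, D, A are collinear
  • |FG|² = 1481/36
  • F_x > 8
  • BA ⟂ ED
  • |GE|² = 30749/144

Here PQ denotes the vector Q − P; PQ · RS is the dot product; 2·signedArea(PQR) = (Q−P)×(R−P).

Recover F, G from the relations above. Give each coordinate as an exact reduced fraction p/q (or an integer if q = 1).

1. G_x = 35/12  [line -13/10·x + -39/10·y + 13/24 = 0 ∩ |GE|² = 30749/144]
2. G_y = -5/6  [line -13/10·x + -39/10·y + 13/24 = 0 ∩ |GE|² = 30749/144]
   → G = (35/12, -5/6)
3. F_x = 35/4  [2·signedArea(FCA) = -273/40 ∩ GD · AF = -777/80]
4. F_y = -7/2  [2·signedArea(FCA) = -273/40 ∩ GD · AF = -777/80]
   → F = (35/4, -7/2)

F = (35/4, -7/2)
G = (35/12, -5/6)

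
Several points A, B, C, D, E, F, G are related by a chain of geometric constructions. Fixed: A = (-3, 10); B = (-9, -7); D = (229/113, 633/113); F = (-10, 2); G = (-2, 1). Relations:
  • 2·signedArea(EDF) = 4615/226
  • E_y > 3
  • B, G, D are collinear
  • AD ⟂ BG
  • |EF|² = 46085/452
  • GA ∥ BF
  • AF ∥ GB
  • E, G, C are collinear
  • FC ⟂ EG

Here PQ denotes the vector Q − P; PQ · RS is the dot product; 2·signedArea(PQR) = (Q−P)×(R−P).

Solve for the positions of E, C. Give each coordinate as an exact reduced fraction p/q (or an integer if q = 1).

1. E_x = 3/226  [line 407/113·x + -1359/113·y + 8961/226 = 0 ∩ |EF|² = 46085/452]
2. E_y = 373/113  [line 407/113·x + -1359/113·y + 8961/226 = 0 ∩ |EF|² = 46085/452]
   → E = (3/226, 373/113)
3. C_x = -562/113  [E, G, C are collinear ∩ FC ⟂ EG]
4. C_y = -271/113  [E, G, C are collinear ∩ FC ⟂ EG]
   → C = (-562/113, -271/113)

C = (-562/113, -271/113)
E = (3/226, 373/113)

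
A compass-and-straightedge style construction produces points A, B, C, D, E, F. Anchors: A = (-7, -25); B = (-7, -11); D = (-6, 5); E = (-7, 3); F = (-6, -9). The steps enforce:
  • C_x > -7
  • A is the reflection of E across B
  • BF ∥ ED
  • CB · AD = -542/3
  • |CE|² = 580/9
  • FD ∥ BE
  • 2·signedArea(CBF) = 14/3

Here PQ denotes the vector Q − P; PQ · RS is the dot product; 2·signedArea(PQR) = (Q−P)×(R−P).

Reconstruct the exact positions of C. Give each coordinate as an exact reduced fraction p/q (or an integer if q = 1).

1. C_x = -19/3  [2·signedArea(CBF) = 14/3 ∩ CB · AD = -542/3]
2. C_y = -5  [2·signedArea(CBF) = 14/3 ∩ CB · AD = -542/3]
   → C = (-19/3, -5)

C = (-19/3, -5)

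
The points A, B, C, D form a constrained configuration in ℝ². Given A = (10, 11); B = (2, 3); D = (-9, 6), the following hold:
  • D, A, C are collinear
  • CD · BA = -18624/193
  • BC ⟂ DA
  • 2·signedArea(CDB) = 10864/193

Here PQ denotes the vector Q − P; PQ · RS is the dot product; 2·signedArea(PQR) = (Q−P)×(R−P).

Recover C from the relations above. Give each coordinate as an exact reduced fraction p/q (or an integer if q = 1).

1. C_x = 106/193  [D, A, C are collinear ∩ BC ⟂ DA]
2. C_y = 1643/193  [D, A, C are collinear ∩ BC ⟂ DA]
   → C = (106/193, 1643/193)

C = (106/193, 1643/193)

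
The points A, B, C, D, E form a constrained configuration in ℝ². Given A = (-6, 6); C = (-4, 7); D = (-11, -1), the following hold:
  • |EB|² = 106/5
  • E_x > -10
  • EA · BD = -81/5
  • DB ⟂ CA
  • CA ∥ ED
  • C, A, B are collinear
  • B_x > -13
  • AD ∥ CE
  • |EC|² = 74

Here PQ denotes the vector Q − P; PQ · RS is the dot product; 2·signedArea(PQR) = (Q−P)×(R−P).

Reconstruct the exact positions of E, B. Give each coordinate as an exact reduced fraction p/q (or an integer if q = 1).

1. E_x = -9  [CA ∥ ED ∩ AD ∥ CE]
2. E_y = 0  [CA ∥ ED ∩ AD ∥ CE]
   → E = (-9, 0)
3. B_x = -64/5  [C, A, B are collinear ∩ DB ⟂ CA]
4. B_y = 13/5  [C, A, B are collinear ∩ DB ⟂ CA]
   → B = (-64/5, 13/5)

B = (-64/5, 13/5)
E = (-9, 0)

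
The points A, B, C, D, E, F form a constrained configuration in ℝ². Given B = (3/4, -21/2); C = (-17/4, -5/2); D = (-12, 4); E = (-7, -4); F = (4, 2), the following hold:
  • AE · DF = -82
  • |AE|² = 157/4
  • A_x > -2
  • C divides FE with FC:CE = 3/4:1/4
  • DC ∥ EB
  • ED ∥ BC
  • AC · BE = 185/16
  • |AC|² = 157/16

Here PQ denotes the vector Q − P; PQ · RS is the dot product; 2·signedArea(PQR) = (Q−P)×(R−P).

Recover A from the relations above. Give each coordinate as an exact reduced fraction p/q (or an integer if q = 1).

A = (-3/2, -1)

1. A_x = -3/2  [AC · BE = 185/16 ∩ AE · DF = -82]
2. A_y = -1  [AC · BE = 185/16 ∩ AE · DF = -82]
   → A = (-3/2, -1)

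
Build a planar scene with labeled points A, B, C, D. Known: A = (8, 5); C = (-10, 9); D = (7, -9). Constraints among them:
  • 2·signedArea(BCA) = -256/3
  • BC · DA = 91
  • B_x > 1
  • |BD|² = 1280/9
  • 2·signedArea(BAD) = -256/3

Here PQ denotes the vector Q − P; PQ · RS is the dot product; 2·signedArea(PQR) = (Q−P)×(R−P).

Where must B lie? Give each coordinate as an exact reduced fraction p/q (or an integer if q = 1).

B = (5/3, 5/3)

1. B_x = 5/3  [2·signedArea(BCA) = -256/3 ∩ BC · DA = 91]
2. B_y = 5/3  [2·signedArea(BCA) = -256/3 ∩ BC · DA = 91]
   → B = (5/3, 5/3)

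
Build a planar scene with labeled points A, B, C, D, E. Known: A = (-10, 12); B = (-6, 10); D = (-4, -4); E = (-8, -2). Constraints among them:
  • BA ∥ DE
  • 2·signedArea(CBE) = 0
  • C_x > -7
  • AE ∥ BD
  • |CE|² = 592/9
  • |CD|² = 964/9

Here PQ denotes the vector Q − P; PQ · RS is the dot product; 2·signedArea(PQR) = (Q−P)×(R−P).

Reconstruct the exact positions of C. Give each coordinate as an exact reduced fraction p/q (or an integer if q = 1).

1. C_x = -20/3  [line 12·x + -2·y + 92 = 0 ∩ |CD|² = 964/9]
2. C_y = 6  [line 12·x + -2·y + 92 = 0 ∩ |CD|² = 964/9]
   → C = (-20/3, 6)

C = (-20/3, 6)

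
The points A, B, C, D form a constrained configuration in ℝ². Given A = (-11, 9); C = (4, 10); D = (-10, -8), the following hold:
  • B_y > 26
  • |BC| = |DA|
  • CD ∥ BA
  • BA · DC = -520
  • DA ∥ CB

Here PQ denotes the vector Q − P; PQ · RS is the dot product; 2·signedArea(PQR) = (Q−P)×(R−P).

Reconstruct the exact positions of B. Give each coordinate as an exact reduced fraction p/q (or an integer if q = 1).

1. B_x = 3  [CD ∥ BA ∩ DA ∥ CB]
2. B_y = 27  [CD ∥ BA ∩ DA ∥ CB]
   → B = (3, 27)

B = (3, 27)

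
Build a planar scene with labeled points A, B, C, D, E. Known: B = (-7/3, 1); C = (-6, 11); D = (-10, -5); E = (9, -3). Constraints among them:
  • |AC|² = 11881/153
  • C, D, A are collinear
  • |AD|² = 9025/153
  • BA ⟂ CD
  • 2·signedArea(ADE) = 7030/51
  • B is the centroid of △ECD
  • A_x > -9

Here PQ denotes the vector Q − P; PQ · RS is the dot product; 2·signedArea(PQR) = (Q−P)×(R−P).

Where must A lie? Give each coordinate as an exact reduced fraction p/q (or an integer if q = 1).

1. A_x = -415/51  [C, D, A are collinear ∩ BA ⟂ CD]
2. A_y = 125/51  [C, D, A are collinear ∩ BA ⟂ CD]
   → A = (-415/51, 125/51)

A = (-415/51, 125/51)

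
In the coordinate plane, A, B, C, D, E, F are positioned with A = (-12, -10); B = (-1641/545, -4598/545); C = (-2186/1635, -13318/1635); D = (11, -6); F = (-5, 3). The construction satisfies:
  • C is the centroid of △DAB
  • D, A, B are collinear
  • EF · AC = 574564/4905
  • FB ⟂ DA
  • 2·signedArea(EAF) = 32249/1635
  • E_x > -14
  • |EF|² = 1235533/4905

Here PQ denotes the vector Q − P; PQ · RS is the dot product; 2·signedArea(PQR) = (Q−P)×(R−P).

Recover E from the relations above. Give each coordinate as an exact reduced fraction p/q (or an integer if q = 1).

1. E_x = -22357/1635  [2·signedArea(EAF) = 32249/1635 ∩ EF · AC = 574564/4905]
2. E_y = -16826/1635  [2·signedArea(EAF) = 32249/1635 ∩ EF · AC = 574564/4905]
   → E = (-22357/1635, -16826/1635)

E = (-22357/1635, -16826/1635)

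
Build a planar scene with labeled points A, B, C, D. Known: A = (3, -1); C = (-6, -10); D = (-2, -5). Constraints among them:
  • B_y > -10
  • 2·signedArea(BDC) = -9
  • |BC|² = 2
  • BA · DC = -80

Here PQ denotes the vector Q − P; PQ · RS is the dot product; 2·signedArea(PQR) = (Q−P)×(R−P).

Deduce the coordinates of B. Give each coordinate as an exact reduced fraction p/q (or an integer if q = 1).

1. B_x = -7  [BA · DC = -80 ∩ 2·signedArea(BDC) = -9]
2. B_y = -9  [BA · DC = -80 ∩ 2·signedArea(BDC) = -9]
   → B = (-7, -9)

B = (-7, -9)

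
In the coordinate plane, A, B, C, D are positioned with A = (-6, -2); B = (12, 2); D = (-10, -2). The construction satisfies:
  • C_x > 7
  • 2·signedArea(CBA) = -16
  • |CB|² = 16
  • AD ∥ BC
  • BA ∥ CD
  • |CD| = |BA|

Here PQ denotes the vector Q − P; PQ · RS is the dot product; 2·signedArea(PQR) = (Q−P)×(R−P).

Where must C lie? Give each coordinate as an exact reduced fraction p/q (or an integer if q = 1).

C = (8, 2)

1. C_x = 8  [BA ∥ CD ∩ AD ∥ BC]
2. C_y = 2  [BA ∥ CD ∩ AD ∥ BC]
   → C = (8, 2)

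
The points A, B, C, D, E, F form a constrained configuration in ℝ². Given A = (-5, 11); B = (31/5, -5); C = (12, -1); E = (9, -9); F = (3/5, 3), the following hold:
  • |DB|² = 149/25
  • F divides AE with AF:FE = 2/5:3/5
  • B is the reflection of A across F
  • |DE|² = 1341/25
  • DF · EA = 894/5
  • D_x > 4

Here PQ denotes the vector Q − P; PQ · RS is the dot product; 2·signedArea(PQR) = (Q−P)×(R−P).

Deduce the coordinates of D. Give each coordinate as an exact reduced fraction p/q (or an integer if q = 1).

1. D_x = 24/5  [line 14·x + -20·y + -636/5 = 0 ∩ |DE|² = 1341/25]
2. D_y = -3  [line 14·x + -20·y + -636/5 = 0 ∩ |DE|² = 1341/25]
   → D = (24/5, -3)

D = (24/5, -3)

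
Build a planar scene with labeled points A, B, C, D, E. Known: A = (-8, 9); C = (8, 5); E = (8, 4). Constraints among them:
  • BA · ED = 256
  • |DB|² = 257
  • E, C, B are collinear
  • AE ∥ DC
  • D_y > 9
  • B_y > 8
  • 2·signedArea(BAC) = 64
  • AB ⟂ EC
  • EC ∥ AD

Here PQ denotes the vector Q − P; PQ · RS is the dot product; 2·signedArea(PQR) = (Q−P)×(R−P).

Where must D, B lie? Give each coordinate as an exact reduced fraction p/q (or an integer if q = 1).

1. D_x = -8  [AE ∥ DC ∩ EC ∥ AD]
2. D_y = 10  [AE ∥ DC ∩ EC ∥ AD]
   → D = (-8, 10)
3. B_x = 8  [E, C, B are collinear ∩ AB ⟂ EC]
4. B_y = 9  [E, C, B are collinear ∩ AB ⟂ EC]
   → B = (8, 9)

B = (8, 9)
D = (-8, 10)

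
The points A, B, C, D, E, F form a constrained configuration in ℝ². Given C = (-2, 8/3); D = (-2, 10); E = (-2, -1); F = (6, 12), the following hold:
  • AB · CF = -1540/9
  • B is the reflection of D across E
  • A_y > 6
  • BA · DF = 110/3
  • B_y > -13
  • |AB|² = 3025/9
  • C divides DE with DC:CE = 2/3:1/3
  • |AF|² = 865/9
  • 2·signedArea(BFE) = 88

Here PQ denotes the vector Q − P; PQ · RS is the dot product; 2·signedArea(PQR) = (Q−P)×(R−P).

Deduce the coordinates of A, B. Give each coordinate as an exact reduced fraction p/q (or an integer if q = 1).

A = (-2, 19/3)
B = (-2, -12)

1. B_x = -2  [B is the reflection of D across E]
2. B_y = -12  [B is the reflection of D across E]
   → B = (-2, -12)
3. A_x = -2  [AB · CF = -1540/9 ∩ BA · DF = 110/3]
4. A_y = 19/3  [AB · CF = -1540/9 ∩ BA · DF = 110/3]
   → A = (-2, 19/3)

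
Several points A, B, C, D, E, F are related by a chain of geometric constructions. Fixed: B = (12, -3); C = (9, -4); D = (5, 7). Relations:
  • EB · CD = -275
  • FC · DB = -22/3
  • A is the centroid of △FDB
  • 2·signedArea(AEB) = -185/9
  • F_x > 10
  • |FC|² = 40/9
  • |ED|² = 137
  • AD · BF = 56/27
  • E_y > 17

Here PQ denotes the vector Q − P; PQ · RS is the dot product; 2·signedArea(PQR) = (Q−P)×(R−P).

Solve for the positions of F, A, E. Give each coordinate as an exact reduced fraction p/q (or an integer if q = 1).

A = (28/3, 2/9)
E = (1, 18)
F = (11, -10/3)

1. F_x = 11  [line -7·x + 10·y + 331/3 = 0 ∩ |FC|² = 40/9]
2. F_y = -10/3  [line -7·x + 10·y + 331/3 = 0 ∩ |FC|² = 40/9]
   → F = (11, -10/3)
3. A_x = 28/3  [A is the centroid of △FDB]
4. A_y = 2/9  [A is the centroid of △FDB]
   → A = (28/3, 2/9)
5. E_x = 1  [EB · CD = -275 ∩ 2·signedArea(AEB) = -185/9]
6. E_y = 18  [EB · CD = -275 ∩ 2·signedArea(AEB) = -185/9]
   → E = (1, 18)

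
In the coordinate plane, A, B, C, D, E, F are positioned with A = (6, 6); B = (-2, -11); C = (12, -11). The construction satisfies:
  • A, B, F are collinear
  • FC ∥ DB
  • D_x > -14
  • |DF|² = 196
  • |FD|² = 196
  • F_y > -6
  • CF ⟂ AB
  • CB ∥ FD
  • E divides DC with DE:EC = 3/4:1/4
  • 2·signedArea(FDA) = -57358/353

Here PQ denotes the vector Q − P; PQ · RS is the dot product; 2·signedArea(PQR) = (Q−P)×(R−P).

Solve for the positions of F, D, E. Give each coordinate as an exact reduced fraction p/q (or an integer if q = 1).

1. F_x = 190/353  [A, B, F are collinear ∩ CF ⟂ AB]
2. F_y = -1979/353  [A, B, F are collinear ∩ CF ⟂ AB]
   → F = (190/353, -1979/353)
3. D_x = -4752/353  [FC ∥ DB ∩ CB ∥ FD]
4. D_y = -1979/353  [FC ∥ DB ∩ CB ∥ FD]
   → D = (-4752/353, -1979/353)
5. E_x = 1989/353  [E divides DC with DE:EC = 3/4:1/4]
6. E_y = -3407/353  [E divides DC with DE:EC = 3/4:1/4]
   → E = (1989/353, -3407/353)

D = (-4752/353, -1979/353)
E = (1989/353, -3407/353)
F = (190/353, -1979/353)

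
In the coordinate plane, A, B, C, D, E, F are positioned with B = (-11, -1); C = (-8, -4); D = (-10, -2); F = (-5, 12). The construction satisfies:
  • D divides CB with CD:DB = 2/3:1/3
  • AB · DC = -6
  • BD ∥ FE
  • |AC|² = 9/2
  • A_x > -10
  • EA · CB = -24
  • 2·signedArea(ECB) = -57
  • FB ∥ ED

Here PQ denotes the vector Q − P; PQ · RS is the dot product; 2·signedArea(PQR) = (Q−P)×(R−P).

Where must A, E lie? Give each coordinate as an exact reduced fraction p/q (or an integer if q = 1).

1. A_x = -19/2  [line -2·x + 2·y + -14 = 0 ∩ |AC|² = 9/2]
2. A_y = -5/2  [line -2·x + 2·y + -14 = 0 ∩ |AC|² = 9/2]
   → A = (-19/2, -5/2)
3. E_x = -4  [FB ∥ ED ∩ BD ∥ FE]
4. E_y = 11  [FB ∥ ED ∩ BD ∥ FE]
   → E = (-4, 11)

A = (-19/2, -5/2)
E = (-4, 11)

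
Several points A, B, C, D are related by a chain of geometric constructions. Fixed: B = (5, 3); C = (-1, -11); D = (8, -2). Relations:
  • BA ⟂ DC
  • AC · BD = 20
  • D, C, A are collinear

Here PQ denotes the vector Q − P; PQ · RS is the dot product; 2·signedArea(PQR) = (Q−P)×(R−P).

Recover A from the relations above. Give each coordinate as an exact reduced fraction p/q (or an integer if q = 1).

1. A_x = 9  [D, C, A are collinear ∩ BA ⟂ DC]
2. A_y = -1  [D, C, A are collinear ∩ BA ⟂ DC]
   → A = (9, -1)

A = (9, -1)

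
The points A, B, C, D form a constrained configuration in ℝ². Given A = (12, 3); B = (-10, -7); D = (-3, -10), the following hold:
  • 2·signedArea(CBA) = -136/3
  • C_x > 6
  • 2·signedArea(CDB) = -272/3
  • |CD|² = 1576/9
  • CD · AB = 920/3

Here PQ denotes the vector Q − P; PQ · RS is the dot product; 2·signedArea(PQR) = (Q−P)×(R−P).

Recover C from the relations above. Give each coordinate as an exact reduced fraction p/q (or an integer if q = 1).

1. C_x = 7  [CD · AB = 920/3 ∩ 2·signedArea(CBA) = -136/3]
2. C_y = -4/3  [CD · AB = 920/3 ∩ 2·signedArea(CBA) = -136/3]
   → C = (7, -4/3)

C = (7, -4/3)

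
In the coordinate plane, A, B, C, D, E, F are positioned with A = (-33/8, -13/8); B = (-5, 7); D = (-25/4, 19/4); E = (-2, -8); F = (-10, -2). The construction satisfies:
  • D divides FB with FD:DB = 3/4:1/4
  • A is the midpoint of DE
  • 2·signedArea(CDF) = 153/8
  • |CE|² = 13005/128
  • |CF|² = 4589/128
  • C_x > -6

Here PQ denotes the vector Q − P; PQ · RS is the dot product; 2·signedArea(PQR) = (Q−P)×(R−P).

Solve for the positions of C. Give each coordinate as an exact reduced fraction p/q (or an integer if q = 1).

C = (-83/16, 25/16)

1. C_x = -83/16  [line 27/4·x + -15/4·y + 327/8 = 0 ∩ |CE|² = 13005/128]
2. C_y = 25/16  [line 27/4·x + -15/4·y + 327/8 = 0 ∩ |CE|² = 13005/128]
   → C = (-83/16, 25/16)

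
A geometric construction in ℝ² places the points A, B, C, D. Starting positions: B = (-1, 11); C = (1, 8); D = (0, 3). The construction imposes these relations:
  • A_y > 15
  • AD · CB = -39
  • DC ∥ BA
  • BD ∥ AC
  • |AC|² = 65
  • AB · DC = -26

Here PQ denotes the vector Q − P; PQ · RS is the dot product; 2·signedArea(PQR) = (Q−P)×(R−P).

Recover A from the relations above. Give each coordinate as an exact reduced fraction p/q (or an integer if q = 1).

A = (0, 16)

1. A_x = 0  [BD ∥ AC ∩ DC ∥ BA]
2. A_y = 16  [BD ∥ AC ∩ DC ∥ BA]
   → A = (0, 16)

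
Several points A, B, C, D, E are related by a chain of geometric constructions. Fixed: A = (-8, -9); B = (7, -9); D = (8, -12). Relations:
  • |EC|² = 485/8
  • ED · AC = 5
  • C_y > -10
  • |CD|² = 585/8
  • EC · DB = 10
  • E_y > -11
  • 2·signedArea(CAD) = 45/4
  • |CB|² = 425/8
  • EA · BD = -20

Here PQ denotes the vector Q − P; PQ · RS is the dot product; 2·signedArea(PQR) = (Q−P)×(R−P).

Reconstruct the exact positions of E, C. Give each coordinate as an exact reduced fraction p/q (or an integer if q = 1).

C = (-1/4, -39/4)
E = (15/2, -21/2)

1. C_x = -1/4  [line 3·x + 16·y + 627/4 = 0 ∩ |CB|² = 425/8]
2. C_y = -39/4  [line 3·x + 16·y + 627/4 = 0 ∩ |CB|² = 425/8]
   → C = (-1/4, -39/4)
3. E_x = 15/2  [EC · DB = 10 ∩ ED · AC = 5]
4. E_y = -21/2  [EC · DB = 10 ∩ ED · AC = 5]
   → E = (15/2, -21/2)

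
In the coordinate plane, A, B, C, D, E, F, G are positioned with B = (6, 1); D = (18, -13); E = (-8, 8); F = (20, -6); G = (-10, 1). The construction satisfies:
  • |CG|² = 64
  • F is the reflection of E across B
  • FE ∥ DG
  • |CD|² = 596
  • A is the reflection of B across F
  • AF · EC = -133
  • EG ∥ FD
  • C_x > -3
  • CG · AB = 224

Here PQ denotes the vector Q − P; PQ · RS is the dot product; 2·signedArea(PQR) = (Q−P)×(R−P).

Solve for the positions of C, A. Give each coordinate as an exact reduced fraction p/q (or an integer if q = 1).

1. A_x = 34  [A is the reflection of B across F]
2. A_y = -13  [A is the reflection of B across F]
   → A = (34, -13)
3. C_x = -2  [line 28·x + -14·y + 70 = 0 ∩ |CD|² = 596]
4. C_y = 1  [line 28·x + -14·y + 70 = 0 ∩ |CD|² = 596]
   → C = (-2, 1)

A = (34, -13)
C = (-2, 1)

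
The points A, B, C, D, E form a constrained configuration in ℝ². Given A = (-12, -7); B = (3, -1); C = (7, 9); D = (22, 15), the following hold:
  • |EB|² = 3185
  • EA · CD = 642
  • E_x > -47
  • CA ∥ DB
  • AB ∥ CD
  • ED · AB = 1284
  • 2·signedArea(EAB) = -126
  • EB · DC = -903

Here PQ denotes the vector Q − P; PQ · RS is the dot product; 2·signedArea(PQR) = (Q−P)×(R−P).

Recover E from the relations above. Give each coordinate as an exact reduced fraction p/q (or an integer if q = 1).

E = (-46, -29)

1. E_x = -46  [EB · DC = -903 ∩ 2·signedArea(EAB) = -126]
2. E_y = -29  [EB · DC = -903 ∩ 2·signedArea(EAB) = -126]
   → E = (-46, -29)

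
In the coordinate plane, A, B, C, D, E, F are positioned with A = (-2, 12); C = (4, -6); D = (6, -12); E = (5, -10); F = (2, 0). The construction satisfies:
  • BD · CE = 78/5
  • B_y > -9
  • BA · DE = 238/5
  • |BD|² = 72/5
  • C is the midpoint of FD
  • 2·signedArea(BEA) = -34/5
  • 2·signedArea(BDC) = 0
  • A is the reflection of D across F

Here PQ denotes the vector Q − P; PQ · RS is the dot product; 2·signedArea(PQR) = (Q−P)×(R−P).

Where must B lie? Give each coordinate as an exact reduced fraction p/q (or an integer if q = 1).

1. B_x = 24/5  [2·signedArea(BDC) = 0 ∩ BD · CE = 78/5]
2. B_y = -42/5  [2·signedArea(BDC) = 0 ∩ BD · CE = 78/5]
   → B = (24/5, -42/5)

B = (24/5, -42/5)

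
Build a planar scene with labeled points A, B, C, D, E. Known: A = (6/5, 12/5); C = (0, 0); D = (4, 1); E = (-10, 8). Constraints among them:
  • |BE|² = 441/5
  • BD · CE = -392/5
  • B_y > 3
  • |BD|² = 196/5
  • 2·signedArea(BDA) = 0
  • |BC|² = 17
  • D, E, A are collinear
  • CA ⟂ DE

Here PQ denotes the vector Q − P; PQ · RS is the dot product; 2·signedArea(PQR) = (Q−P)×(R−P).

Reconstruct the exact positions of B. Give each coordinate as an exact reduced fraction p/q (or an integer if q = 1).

1. B_x = -8/5  [2·signedArea(BDA) = 0 ∩ BD · CE = -392/5]
2. B_y = 19/5  [2·signedArea(BDA) = 0 ∩ BD · CE = -392/5]
   → B = (-8/5, 19/5)

B = (-8/5, 19/5)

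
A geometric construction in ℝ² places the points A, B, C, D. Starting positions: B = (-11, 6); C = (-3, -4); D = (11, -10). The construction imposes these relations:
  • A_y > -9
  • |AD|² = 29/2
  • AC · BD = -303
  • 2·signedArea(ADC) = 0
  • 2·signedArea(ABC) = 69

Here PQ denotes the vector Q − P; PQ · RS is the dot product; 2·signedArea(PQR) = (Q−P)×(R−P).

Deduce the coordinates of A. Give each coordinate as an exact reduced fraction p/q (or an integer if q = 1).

A = (15/2, -17/2)

1. A_x = 15/2  [2·signedArea(ADC) = 0 ∩ AC · BD = -303]
2. A_y = -17/2  [2·signedArea(ADC) = 0 ∩ AC · BD = -303]
   → A = (15/2, -17/2)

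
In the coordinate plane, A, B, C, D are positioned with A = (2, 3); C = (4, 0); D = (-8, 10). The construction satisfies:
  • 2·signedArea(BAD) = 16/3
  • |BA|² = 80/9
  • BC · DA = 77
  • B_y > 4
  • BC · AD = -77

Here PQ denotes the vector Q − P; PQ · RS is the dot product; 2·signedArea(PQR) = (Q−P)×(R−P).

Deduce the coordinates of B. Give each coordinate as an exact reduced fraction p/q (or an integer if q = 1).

B = (-2/3, 13/3)

1. B_x = -2/3  [BC · DA = 77 ∩ 2·signedArea(BAD) = 16/3]
2. B_y = 13/3  [BC · DA = 77 ∩ 2·signedArea(BAD) = 16/3]
   → B = (-2/3, 13/3)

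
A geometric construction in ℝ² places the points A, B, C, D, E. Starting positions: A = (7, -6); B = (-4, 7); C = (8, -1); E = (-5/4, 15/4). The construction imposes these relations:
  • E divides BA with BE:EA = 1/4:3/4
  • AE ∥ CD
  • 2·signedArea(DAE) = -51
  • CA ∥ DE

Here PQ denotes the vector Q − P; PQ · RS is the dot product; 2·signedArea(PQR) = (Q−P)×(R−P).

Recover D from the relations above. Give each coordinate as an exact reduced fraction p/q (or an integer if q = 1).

1. D_x = -1/4  [CA ∥ DE ∩ AE ∥ CD]
2. D_y = 35/4  [CA ∥ DE ∩ AE ∥ CD]
   → D = (-1/4, 35/4)

D = (-1/4, 35/4)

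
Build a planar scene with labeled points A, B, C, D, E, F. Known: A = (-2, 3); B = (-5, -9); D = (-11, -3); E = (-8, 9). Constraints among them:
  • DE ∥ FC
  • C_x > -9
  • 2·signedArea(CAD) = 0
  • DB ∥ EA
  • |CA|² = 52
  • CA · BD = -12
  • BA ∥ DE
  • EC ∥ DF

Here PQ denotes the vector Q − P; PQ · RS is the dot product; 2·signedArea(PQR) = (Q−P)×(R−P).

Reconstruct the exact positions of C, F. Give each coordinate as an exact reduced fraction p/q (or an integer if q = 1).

1. C_x = -8  [2·signedArea(CAD) = 0 ∩ CA · BD = -12]
2. C_y = -1  [2·signedArea(CAD) = 0 ∩ CA · BD = -12]
   → C = (-8, -1)
3. F_x = -11  [DE ∥ FC ∩ EC ∥ DF]
4. F_y = -13  [DE ∥ FC ∩ EC ∥ DF]
   → F = (-11, -13)

C = (-8, -1)
F = (-11, -13)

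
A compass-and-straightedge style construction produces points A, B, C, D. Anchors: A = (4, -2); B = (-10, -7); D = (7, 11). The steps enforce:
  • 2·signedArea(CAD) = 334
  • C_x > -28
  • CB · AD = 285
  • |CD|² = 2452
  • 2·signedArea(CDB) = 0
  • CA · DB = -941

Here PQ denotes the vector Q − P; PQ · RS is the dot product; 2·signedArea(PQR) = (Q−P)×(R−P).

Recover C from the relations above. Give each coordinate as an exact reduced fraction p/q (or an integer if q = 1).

C = (-27, -25)

1. C_x = -27  [2·signedArea(CDB) = 0 ∩ CB · AD = 285]
2. C_y = -25  [2·signedArea(CDB) = 0 ∩ CB · AD = 285]
   → C = (-27, -25)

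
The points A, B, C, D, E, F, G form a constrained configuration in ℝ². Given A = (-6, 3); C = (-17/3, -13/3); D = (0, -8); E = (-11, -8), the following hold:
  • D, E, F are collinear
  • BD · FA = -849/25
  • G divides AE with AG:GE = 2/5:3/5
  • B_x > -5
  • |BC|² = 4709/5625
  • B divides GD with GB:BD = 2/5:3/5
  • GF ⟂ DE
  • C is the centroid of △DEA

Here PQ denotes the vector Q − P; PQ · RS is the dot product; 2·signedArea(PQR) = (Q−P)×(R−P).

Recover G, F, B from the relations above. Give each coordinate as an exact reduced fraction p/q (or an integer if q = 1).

B = (-24/5, -101/25)
F = (-8, -8)
G = (-8, -7/5)

1. G_x = -8  [G divides AE with AG:GE = 2/5:3/5]
2. G_y = -7/5  [G divides AE with AG:GE = 2/5:3/5]
   → G = (-8, -7/5)
3. F_x = -8  [D, E, F are collinear ∩ GF ⟂ DE]
4. F_y = -8  [D, E, F are collinear ∩ GF ⟂ DE]
   → F = (-8, -8)
5. B_x = -24/5  [B divides GD with GB:BD = 2/5:3/5]
6. B_y = -101/25  [B divides GD with GB:BD = 2/5:3/5]
   → B = (-24/5, -101/25)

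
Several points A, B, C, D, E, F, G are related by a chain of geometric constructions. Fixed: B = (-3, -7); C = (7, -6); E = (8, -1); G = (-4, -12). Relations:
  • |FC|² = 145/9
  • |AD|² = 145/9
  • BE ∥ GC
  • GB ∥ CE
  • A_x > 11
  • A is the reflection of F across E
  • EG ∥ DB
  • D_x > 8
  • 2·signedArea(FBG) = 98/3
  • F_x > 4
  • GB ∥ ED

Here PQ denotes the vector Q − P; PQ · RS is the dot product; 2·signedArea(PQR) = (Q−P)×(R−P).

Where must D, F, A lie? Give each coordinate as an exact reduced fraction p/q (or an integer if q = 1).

A = (35/3, 1)
D = (9, 4)
F = (13/3, -3)

1. D_x = 9  [EG ∥ DB ∩ GB ∥ ED]
2. D_y = 4  [EG ∥ DB ∩ GB ∥ ED]
   → D = (9, 4)
3. F_x = 13/3  [line 5·x + -1·y + -74/3 = 0 ∩ |FC|² = 145/9]
4. F_y = -3  [line 5·x + -1·y + -74/3 = 0 ∩ |FC|² = 145/9]
   → F = (13/3, -3)
5. A_x = 35/3  [A is the reflection of F across E]
6. A_y = 1  [A is the reflection of F across E]
   → A = (35/3, 1)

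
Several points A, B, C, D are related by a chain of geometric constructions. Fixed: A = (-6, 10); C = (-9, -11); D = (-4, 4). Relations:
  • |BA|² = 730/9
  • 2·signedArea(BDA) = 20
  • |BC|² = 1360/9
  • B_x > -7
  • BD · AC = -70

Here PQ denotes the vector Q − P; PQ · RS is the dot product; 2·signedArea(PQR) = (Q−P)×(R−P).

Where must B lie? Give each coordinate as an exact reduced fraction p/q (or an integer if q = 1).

B = (-19/3, 1)

1. B_x = -19/3  [2·signedArea(BDA) = 20 ∩ BD · AC = -70]
2. B_y = 1  [2·signedArea(BDA) = 20 ∩ BD · AC = -70]
   → B = (-19/3, 1)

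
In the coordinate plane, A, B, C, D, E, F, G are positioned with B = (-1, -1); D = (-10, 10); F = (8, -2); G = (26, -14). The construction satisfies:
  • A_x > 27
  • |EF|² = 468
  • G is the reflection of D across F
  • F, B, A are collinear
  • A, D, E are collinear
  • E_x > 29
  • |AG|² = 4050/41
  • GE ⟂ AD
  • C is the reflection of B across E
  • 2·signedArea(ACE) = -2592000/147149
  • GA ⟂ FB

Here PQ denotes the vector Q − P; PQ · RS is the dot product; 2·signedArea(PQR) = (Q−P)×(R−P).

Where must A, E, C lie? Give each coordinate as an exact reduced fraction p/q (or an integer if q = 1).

1. A_x = 1111/41  [F, B, A are collinear ∩ GA ⟂ FB]
2. A_y = -169/41  [F, B, A are collinear ∩ GA ⟂ FB]
   → A = (1111/41, -169/41)
3. E_x = 4329604/147149  [A, D, E are collinear ∩ GE ⟂ AD]
4. E_y = -736816/147149  [A, D, E are collinear ∩ GE ⟂ AD]
   → E = (4329604/147149, -736816/147149)
5. C_x = 8806357/147149  [C is the reflection of B across E]
6. C_y = -1326483/147149  [C is the reflection of B across E]
   → C = (8806357/147149, -1326483/147149)

A = (1111/41, -169/41)
C = (8806357/147149, -1326483/147149)
E = (4329604/147149, -736816/147149)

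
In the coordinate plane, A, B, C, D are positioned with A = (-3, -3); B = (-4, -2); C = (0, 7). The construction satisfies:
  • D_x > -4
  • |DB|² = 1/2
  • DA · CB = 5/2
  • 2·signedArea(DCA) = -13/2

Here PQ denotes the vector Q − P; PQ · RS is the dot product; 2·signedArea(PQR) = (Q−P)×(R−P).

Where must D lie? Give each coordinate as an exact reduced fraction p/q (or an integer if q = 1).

1. D_x = -7/2  [DA · CB = 5/2 ∩ 2·signedArea(DCA) = -13/2]
2. D_y = -5/2  [DA · CB = 5/2 ∩ 2·signedArea(DCA) = -13/2]
   → D = (-7/2, -5/2)

D = (-7/2, -5/2)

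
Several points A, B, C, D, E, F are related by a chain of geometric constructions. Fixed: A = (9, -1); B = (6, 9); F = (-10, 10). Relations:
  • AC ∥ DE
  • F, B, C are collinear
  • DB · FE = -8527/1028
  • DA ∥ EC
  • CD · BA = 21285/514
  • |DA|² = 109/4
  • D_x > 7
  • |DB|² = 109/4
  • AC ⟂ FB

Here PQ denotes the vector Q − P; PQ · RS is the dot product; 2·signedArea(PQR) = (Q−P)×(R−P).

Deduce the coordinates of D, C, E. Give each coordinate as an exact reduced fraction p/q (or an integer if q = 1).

1. C_x = 2470/257  [F, B, C are collinear ∩ AC ⟂ FB]
2. C_y = 2255/257  [F, B, C are collinear ∩ AC ⟂ FB]
   → C = (2470/257, 2255/257)
3. D_x = 15/2  [line 3·x + -10·y + 35/2 = 0 ∩ |DA|² = 109/4]
4. D_y = 4  [line 3·x + -10·y + 35/2 = 0 ∩ |DA|² = 109/4]
   → D = (15/2, 4)
5. E_x = 4169/514  [DB · FE = -8527/1028 ∩ DA ∥ EC]
6. E_y = 3540/257  [DB · FE = -8527/1028 ∩ DA ∥ EC]
   → E = (4169/514, 3540/257)

C = (2470/257, 2255/257)
D = (15/2, 4)
E = (4169/514, 3540/257)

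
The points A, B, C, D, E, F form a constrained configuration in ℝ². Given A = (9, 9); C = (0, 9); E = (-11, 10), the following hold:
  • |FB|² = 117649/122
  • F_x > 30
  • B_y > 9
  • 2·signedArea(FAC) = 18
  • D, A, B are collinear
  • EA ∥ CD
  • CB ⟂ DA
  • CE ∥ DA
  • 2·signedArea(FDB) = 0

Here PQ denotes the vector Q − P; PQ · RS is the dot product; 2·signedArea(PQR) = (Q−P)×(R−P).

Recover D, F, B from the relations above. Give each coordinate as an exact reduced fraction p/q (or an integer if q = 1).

1. D_x = 20  [CE ∥ DA ∩ EA ∥ CD]
2. D_y = 8  [CE ∥ DA ∩ EA ∥ CD]
   → D = (20, 8)
3. F_y = 7  [2·signedArea(FAC) = 18]
4. B_x = 9/122  [D, A, B are collinear ∩ CB ⟂ DA]
5. B_y = 1197/122  [D, A, B are collinear ∩ CB ⟂ DA]
   → B = (9/122, 1197/122)
6. F_x = 31  [2·signedArea(FDB) = 0 ∩ 2·signedArea(FAC) = 18]
   → F = (31, 7)
7. F_y = 7  [2·signedArea(FDB) = 0 ∩ 2·signedArea(FAC) = 18]
   → F = (31, 7)

B = (9/122, 1197/122)
D = (20, 8)
F = (31, 7)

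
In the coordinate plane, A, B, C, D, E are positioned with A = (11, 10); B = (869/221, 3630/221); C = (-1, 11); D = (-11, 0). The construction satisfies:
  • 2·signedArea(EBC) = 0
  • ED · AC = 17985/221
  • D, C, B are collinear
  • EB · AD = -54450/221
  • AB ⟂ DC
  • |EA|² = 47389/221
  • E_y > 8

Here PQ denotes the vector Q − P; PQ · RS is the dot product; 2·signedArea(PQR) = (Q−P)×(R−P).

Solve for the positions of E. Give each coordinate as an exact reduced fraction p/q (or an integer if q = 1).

1. E_x = -781/221  [2·signedArea(EBC) = 0 ∩ EB · AD = -54450/221]
2. E_y = 1815/221  [2·signedArea(EBC) = 0 ∩ EB · AD = -54450/221]
   → E = (-781/221, 1815/221)

E = (-781/221, 1815/221)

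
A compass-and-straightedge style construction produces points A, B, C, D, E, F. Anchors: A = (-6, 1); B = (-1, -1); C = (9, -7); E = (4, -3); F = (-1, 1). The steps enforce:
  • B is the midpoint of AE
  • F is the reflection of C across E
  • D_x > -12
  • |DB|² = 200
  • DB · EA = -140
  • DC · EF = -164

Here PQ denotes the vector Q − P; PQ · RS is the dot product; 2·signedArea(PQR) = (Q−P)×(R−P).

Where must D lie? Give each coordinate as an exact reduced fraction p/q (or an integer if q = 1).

1. D_x = -11  [DC · EF = -164 ∩ DB · EA = -140]
2. D_y = 9  [DC · EF = -164 ∩ DB · EA = -140]
   → D = (-11, 9)

D = (-11, 9)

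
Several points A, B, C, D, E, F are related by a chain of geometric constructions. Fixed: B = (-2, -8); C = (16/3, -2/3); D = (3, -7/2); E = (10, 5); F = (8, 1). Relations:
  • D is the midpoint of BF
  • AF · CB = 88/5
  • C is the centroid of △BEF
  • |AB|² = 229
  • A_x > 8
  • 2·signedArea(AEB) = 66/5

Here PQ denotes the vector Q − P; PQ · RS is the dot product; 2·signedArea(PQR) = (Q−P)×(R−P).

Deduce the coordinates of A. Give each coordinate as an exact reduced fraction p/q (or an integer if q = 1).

A = (44/5, 13/5)

1. A_x = 44/5  [AF · CB = 88/5 ∩ 2·signedArea(AEB) = 66/5]
2. A_y = 13/5  [AF · CB = 88/5 ∩ 2·signedArea(AEB) = 66/5]
   → A = (44/5, 13/5)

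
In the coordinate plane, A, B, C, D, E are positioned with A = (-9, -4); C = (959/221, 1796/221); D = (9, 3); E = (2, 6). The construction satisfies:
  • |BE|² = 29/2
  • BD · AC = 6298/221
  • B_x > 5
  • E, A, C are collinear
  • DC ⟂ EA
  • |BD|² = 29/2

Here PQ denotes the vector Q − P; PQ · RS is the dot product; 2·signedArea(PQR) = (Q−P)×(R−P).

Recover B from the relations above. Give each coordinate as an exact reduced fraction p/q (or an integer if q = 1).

1. B_x = 11/2  [line -2948/221·x + -2680/221·y + 28274/221 = 0 ∩ |BE|² = 29/2]
2. B_y = 9/2  [line -2948/221·x + -2680/221·y + 28274/221 = 0 ∩ |BE|² = 29/2]
   → B = (11/2, 9/2)

B = (11/2, 9/2)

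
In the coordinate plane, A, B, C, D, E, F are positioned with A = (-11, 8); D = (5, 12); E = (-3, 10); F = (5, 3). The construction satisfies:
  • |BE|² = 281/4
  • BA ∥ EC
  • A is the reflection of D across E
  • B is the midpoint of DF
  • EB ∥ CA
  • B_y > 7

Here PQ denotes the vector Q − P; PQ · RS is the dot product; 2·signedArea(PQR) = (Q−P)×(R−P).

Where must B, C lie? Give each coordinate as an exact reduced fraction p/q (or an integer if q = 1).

1. B_x = 5  [B is the midpoint of DF]
2. B_y = 15/2  [B is the midpoint of DF]
   → B = (5, 15/2)
3. C_x = -19  [EB ∥ CA ∩ BA ∥ EC]
4. C_y = 21/2  [EB ∥ CA ∩ BA ∥ EC]
   → C = (-19, 21/2)

B = (5, 15/2)
C = (-19, 21/2)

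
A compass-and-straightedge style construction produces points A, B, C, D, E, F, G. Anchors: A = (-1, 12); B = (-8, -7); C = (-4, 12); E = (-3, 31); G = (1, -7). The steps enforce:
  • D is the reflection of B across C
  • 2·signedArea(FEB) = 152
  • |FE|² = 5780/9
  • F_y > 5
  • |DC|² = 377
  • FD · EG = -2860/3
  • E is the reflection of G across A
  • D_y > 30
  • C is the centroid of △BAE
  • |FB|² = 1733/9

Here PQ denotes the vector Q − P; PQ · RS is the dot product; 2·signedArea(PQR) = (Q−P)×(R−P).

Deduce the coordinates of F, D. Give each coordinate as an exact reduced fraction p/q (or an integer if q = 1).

1. F_x = -7/3  [line 38·x + -5·y + 117 = 0 ∩ |FB|² = 1733/9]
2. F_y = 17/3  [line 38·x + -5·y + 117 = 0 ∩ |FB|² = 1733/9]
   → F = (-7/3, 17/3)
3. D_x = 0  [FD · EG = -2860/3 ∩ D is the reflection of B across C]
4. D_y = 31  [FD · EG = -2860/3 ∩ D is the reflection of B across C]
   → D = (0, 31)

D = (0, 31)
F = (-7/3, 17/3)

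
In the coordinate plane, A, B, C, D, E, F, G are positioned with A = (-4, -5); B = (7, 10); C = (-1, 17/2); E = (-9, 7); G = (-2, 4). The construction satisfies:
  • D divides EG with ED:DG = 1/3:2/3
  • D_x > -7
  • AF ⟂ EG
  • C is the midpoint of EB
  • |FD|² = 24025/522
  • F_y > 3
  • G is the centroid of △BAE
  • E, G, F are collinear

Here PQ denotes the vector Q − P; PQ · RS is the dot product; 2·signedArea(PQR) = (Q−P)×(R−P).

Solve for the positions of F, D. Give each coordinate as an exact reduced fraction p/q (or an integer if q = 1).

1. F_x = -25/58  [E, G, F are collinear ∩ AF ⟂ EG]
2. F_y = 193/58  [E, G, F are collinear ∩ AF ⟂ EG]
   → F = (-25/58, 193/58)
3. D_x = -20/3  [D divides EG with ED:DG = 1/3:2/3]
4. D_y = 6  [D divides EG with ED:DG = 1/3:2/3]
   → D = (-20/3, 6)

D = (-20/3, 6)
F = (-25/58, 193/58)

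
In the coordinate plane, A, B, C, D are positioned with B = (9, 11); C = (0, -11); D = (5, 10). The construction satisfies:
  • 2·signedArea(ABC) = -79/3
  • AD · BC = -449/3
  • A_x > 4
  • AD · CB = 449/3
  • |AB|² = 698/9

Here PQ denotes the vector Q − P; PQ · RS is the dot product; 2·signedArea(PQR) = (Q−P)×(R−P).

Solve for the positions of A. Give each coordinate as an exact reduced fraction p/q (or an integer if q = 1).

1. A_x = 14/3  [2·signedArea(ABC) = -79/3 ∩ AD · CB = 449/3]
2. A_y = 10/3  [2·signedArea(ABC) = -79/3 ∩ AD · CB = 449/3]
   → A = (14/3, 10/3)

A = (14/3, 10/3)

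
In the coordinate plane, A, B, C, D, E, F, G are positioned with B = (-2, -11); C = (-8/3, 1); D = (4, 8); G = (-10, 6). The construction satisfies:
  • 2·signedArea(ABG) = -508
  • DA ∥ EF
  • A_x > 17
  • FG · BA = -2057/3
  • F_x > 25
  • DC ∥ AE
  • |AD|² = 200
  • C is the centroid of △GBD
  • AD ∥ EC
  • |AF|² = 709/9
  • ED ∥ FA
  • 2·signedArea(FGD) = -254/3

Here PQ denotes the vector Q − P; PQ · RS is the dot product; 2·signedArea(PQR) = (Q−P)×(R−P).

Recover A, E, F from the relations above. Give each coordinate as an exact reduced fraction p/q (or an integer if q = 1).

A = (18, 10)
E = (34/3, 3)
F = (76/3, 5)

1. A_x = 18  [line -17·x + -8·y + 386 = 0 ∩ |AD|² = 200]
2. A_y = 10  [line -17·x + -8·y + 386 = 0 ∩ |AD|² = 200]
   → A = (18, 10)
3. E_x = 34/3  [AD ∥ EC ∩ DC ∥ AE]
4. E_y = 3  [AD ∥ EC ∩ DC ∥ AE]
   → E = (34/3, 3)
5. F_x = 76/3  [ED ∥ FA ∩ DA ∥ EF]
6. F_y = 5  [ED ∥ FA ∩ DA ∥ EF]
   → F = (76/3, 5)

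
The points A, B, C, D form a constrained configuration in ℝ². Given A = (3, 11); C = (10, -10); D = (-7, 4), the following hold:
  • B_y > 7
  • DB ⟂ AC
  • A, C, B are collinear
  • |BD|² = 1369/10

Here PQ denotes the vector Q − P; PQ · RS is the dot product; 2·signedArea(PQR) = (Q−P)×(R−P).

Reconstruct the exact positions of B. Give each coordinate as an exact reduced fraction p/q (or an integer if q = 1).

1. B_x = 41/10  [A, C, B are collinear ∩ DB ⟂ AC]
2. B_y = 77/10  [A, C, B are collinear ∩ DB ⟂ AC]
   → B = (41/10, 77/10)

B = (41/10, 77/10)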